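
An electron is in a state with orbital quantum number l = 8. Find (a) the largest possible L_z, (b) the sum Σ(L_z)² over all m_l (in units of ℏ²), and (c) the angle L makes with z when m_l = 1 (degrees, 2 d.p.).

L_z,max = 8ℏ; Σ(L_z)² = 408 ℏ²; θ(m_l=1) ≈ 83.23°

L_z,max = lℏ = 8ℏ.
Σ m_l² = 408, so Σ(L_z)² = 408 ℏ².
For m_l = 1: cos θ = 1/√72, θ ≈ 83.23°.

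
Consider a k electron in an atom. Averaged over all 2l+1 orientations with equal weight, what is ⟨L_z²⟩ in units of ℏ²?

⟨L_z²⟩ = 18.67 ℏ²

A k state has l = 7.
The allowed m_l values are -7, -6, -5, -4, -3, -2, -1, 0, 1, 2, 3, 4, 5, 6, 7.
⟨L_z²⟩ = ℏ²·l(l+1)/3 = 18.67ℏ².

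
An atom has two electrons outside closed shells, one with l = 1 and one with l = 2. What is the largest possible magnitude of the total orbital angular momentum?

The total orbital quantum number L ranges from |l₁ − l₂| to l₁ + l₂ in integer steps.
So L can be 1, 2, 3.
The largest magnitude corresponds to L = 3: |L_tot| = ℏ√(3·4) = 2√3 ℏ.

|L_tot|_max = 2√3 ℏ ≈ 3.464ℏ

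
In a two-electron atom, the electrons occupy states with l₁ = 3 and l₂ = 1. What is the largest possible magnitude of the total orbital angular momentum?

By the triangle rule, |l₁ − l₂| ≤ L ≤ l₁ + l₂.
So L can be 2, 3, 4.
The largest magnitude corresponds to L = 4: |L_tot| = ℏ√(4·5) = 2√5 ℏ.

|L_tot|_max = 2√5 ℏ ≈ 4.472ℏ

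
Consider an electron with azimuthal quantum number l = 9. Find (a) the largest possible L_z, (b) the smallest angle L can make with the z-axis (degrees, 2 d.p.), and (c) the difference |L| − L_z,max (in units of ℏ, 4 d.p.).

L_z,max = lℏ = 9ℏ.
cos θ_min = 9/√90, so θ_min ≈ 18.43°.
|L| − L_z,max = (3√10 − 9)ℏ ≈ 0.4868ℏ.

L_z,max = 9ℏ; θ_min ≈ 18.43°; |L|−L_z,max ≈ 0.4868ℏ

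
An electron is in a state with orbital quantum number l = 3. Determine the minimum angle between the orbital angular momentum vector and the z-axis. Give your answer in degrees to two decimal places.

θ_min ≈ 30.00°

|L|² = l(l+1)ℏ² = 12ℏ², so |L| = 2√3 ℏ.
The smallest angle corresponds to the largest L_z, i.e. m_l = l = 3, giving L_z = 3ℏ.
cos θ_min = 3/√12, so θ_min ≈ 30.00°.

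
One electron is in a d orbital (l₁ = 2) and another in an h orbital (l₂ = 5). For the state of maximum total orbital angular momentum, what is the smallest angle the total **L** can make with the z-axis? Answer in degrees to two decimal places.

Angular momentum addition gives L = |l₁ − l₂|, …, l₁ + l₂.
Allowed values: L = 3, 4, 5, 6, 7.
The maximum is L = 7, with |L_tot| = ℏ√(7·8) = 2√14 ℏ.
The minimum angle with z is arccos(7/√56) ≈ 20.70°.

θ_min ≈ 20.70°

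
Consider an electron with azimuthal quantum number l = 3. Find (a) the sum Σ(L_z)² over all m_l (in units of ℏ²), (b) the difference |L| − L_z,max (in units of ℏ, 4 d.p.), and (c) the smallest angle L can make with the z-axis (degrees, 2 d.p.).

Σ(L_z)² = 28 ℏ²; |L|−L_z,max ≈ 0.4641ℏ; θ_min ≈ 30.00°

Σ m_l² = 28, so Σ(L_z)² = 28 ℏ².
|L| − L_z,max = (2√3 − 3)ℏ ≈ 0.4641ℏ.
cos θ_min = 3/√12, so θ_min ≈ 30.00°.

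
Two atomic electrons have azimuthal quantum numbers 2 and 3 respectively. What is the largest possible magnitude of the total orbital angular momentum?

L runs from |2 − 3| = 1 to 2 + 3 = 5.
So L can be 1, 2, 3, 4, 5.
The largest magnitude corresponds to L = 5: |L_tot| = ℏ√(5·6) = √30 ℏ.

|L_tot|_max = √30 ℏ ≈ 5.477ℏ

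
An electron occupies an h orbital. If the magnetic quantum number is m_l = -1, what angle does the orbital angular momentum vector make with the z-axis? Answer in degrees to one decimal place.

The letter h corresponds to l = 5.
|L| = ℏ√(l(l+1)) = √30 ℏ.
L_z = m_l ℏ = −1ℏ.
cos θ = L_z/|L| = -1/√30, so θ ≈ 100.5°.

θ ≈ 100.5°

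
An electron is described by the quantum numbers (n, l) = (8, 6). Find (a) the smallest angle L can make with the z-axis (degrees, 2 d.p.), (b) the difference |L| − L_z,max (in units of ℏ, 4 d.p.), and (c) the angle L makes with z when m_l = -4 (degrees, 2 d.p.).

cos θ_min = 6/√42, so θ_min ≈ 22.21°.
|L| − L_z,max = (√42 − 6)ℏ ≈ 0.4807ℏ.
For m_l = -4: cos θ = -4/√42, θ ≈ 128.11°.

θ_min ≈ 22.21°; |L|−L_z,max ≈ 0.4807ℏ; θ(m_l=-4) ≈ 128.11°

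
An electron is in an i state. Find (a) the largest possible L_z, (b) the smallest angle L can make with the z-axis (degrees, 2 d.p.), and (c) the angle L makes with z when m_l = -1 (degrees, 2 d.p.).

For an i orbital, l = 6.
L_z,max = lℏ = 6ℏ.
cos θ_min = 6/√42, so θ_min ≈ 22.21°.
For m_l = -1: cos θ = -1/√42, θ ≈ 98.88°.

L_z,max = 6ℏ; θ_min ≈ 22.21°; θ(m_l=-1) ≈ 98.88°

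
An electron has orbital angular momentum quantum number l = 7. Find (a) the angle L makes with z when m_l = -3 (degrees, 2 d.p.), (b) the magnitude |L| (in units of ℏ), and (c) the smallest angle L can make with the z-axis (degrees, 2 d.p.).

θ(m_l=-3) ≈ 113.63°; |L| = 2√14 ℏ ≈ 7.483ℏ; θ_min ≈ 20.70°

For m_l = -3: cos θ = -3/√56, θ ≈ 113.63°.
|L| = ℏ√(7·8) = 2√14 ℏ ≈ 7.483ℏ.
cos θ_min = 7/√56, so θ_min ≈ 20.70°.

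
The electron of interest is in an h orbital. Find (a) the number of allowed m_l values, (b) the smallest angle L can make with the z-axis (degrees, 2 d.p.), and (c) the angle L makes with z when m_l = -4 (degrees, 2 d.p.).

11 values; θ_min ≈ 24.09°; θ(m_l=-4) ≈ 136.91°

The letter h corresponds to l = 5.
There are 2l+1 = 11 values of m_l.
cos θ_min = 5/√30, so θ_min ≈ 24.09°.
For m_l = -4: cos θ = -4/√30, θ ≈ 136.91°.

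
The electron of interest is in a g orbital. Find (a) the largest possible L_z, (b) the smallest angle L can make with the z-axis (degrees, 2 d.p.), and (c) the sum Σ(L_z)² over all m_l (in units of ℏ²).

For a g orbital, l = 4.
L_z,max = lℏ = 4ℏ.
cos θ_min = 4/√20, so θ_min ≈ 26.57°.
Σ m_l² = 60, so Σ(L_z)² = 60 ℏ².

L_z,max = 4ℏ; θ_min ≈ 26.57°; Σ(L_z)² = 60 ℏ²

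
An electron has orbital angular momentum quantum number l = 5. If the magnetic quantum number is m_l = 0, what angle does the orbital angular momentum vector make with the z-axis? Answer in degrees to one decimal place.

|L|² = l(l+1)ℏ² = 30ℏ², so |L| = √30 ℏ.
L_z = m_l ℏ = 0ℏ.
cos θ = L_z/|L| = 0/√30, so θ ≈ 90.0°.

θ ≈ 90.0°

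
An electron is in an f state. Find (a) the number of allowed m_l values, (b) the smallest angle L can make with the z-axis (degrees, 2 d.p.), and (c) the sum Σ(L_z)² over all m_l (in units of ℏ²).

7 values; θ_min ≈ 30.00°; Σ(L_z)² = 28 ℏ²

An f state has l = 3.
There are 2l+1 = 7 values of m_l.
cos θ_min = 3/√12, so θ_min ≈ 30.00°.
Σ m_l² = 28, so Σ(L_z)² = 28 ℏ².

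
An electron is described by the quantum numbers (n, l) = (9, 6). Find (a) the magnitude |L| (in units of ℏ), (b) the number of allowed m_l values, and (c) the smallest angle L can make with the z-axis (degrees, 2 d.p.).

|L| = ℏ√(6·7) = √42 ℏ ≈ 6.481ℏ.
There are 2l+1 = 13 values of m_l.
cos θ_min = 6/√42, so θ_min ≈ 22.21°.

|L| = √42 ℏ ≈ 6.481ℏ; 13 values; θ_min ≈ 22.21°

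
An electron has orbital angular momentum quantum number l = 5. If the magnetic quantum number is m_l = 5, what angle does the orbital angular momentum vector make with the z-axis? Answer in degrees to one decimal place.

|L| = ℏ√(l(l+1)) = √30 ℏ.
L_z = m_l ℏ = 5ℏ.
cos θ = L_z/|L| = 5/√30, so θ ≈ 24.1°.

θ ≈ 24.1°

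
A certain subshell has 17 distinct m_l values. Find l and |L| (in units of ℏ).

l = 8, |L| = 6√2 ℏ ≈ 8.485ℏ

17 = 2l + 1, so l = (17−1)/2 = 8.
Then |L| = √(l(l+1)) ℏ = 6√2 ℏ.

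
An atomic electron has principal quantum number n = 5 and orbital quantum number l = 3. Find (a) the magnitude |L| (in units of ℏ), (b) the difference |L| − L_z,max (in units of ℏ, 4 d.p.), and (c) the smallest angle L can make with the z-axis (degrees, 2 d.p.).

|L| = 2√3 ℏ ≈ 3.464ℏ; |L|−L_z,max ≈ 0.4641ℏ; θ_min ≈ 30.00°

|L| = ℏ√(3·4) = 2√3 ℏ ≈ 3.464ℏ.
|L| − L_z,max = (2√3 − 3)ℏ ≈ 0.4641ℏ.
cos θ_min = 3/√12, so θ_min ≈ 30.00°.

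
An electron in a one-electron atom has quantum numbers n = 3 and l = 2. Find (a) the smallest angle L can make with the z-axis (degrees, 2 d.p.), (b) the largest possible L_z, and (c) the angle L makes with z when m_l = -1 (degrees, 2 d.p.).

cos θ_min = 2/√6, so θ_min ≈ 35.26°.
L_z,max = lℏ = 2ℏ.
For m_l = -1: cos θ = -1/√6, θ ≈ 114.09°.

θ_min ≈ 35.26°; L_z,max = 2ℏ; θ(m_l=-1) ≈ 114.09°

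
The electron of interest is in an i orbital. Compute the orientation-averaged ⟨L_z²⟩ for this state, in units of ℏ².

⟨L_z²⟩ = 14 ℏ²

For an i orbital, l = 6.
The allowed m_l values are -6, -5, -4, -3, -2, -1, 0, 1, 2, 3, 4, 5, 6.
⟨L_z²⟩ = ℏ²·(Σ m_l²)/(2l+1) = ℏ²·182/13 = 14ℏ².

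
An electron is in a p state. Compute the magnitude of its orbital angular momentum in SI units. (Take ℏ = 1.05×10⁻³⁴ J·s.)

|L| = 1.48×10⁻³⁴ J·s

The letter p corresponds to l = 1.
|L| = ℏ√(l(l+1)) = ℏ√(1·2) = √2 ℏ
Numerically, |L| = 1.414 × (1.05×10⁻³⁴ J·s) = 1.48×10⁻³⁴ J·s.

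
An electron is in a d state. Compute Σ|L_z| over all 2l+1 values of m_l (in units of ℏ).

Σ|L_z| = 6 ℏ

A d state has l = 2.
The allowed m_l values are -2, -1, 0, 1, 2.
Σ|m_l| = l(l+1) = 6.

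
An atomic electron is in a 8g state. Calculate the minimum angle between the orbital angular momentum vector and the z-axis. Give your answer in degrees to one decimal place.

θ_min ≈ 26.6°

For 8g, l = 4.
|L| = √(l(l+1)) ℏ = 2√5 ℏ.
The smallest angle corresponds to the largest L_z, i.e. m_l = l = 4, giving L_z = 4ℏ.
cos θ_min = 4/√20, so θ_min ≈ 26.6°.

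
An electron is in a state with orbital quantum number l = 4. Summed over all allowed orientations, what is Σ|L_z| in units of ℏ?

m_l runs from −4 to 4, i.e. {-4, -3, -2, -1, 0, 1, 2, 3, 4}.
Σ|m_l| = 2(1+2+…+4) = 20.

Σ|L_z| = 20 ℏ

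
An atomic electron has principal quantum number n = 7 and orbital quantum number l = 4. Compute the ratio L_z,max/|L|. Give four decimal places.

L_z,max/|L| = 0.8944

|L| = 2√5 ℏ ≈ 4.4721ℏ, while L_z,max = lℏ = 4ℏ.
L_z,max/|L| = 4/√20 = 0.8944.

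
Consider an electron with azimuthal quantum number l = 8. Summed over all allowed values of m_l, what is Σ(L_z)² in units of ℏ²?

m_l ∈ {-8, -7, -6, -5, -4, -3, -2, -1, 0, 1, 2, 3, 4, 5, 6, 7, 8}.
Σ m_l² = l(l+1)(2l+1)/3 = 8·9·17/3 = 408.

Σ(L_z)² = 408 ℏ²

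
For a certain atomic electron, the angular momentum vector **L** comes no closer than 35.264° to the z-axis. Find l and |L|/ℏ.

l = 2, |L| = √6 ℏ ≈ 2.449ℏ

cos θ_min = l/√(l(l+1)) = √(l/(l+1)), so l/(l+1) = cos²(35.264°) = 0.6667.
Solving: l = 2.
Then |L| = ℏ√(2·3) = √6 ℏ.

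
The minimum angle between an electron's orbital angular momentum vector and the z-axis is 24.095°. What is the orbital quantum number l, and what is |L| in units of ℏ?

l = 5, |L| = √30 ℏ ≈ 5.477ℏ

cos θ_min = l/√(l(l+1)) = √(l/(l+1)), so l/(l+1) = cos²(24.095°) = 0.8333.
Thus l = 0.8333/(1 − 0.8333) ≈ 5.
Then |L| = ℏ√(5·6) = √30 ℏ.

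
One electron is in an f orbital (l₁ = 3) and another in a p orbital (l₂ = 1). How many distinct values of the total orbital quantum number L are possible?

By the triangle rule, |l₁ − l₂| ≤ L ≤ l₁ + l₂.
L ∈ {2, 3, 4}.
That is 3 values.

3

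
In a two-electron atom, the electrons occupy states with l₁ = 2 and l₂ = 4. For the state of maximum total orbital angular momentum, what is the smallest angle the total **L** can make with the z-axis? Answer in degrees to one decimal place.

θ_min ≈ 22.2°

The total orbital quantum number L ranges from |l₁ − l₂| to l₁ + l₂ in integer steps.
So L can be 2, 3, 4, 5, 6.
The maximum is L = 6, with |L_tot| = ℏ√(6·7) = √42 ℏ.
The minimum angle with z is arccos(6/√42) ≈ 22.2°.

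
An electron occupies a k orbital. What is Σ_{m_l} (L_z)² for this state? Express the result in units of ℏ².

For a k orbital, l = 7.
m_l ∈ {-7, -6, -5, -4, -3, -2, -1, 0, 1, 2, 3, 4, 5, 6, 7}.
Σ m_l² = 2·(1 + 4 + 9 + 16 + 25 + 36 + 49) = 280.

Σ(L_z)² = 280 ℏ²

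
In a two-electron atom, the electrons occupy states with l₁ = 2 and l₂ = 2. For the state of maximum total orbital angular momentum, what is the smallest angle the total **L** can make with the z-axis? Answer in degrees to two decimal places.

Angular momentum addition gives L = |l₁ − l₂|, …, l₁ + l₂.
Allowed values: L = 0, 1, 2, 3, 4.
The maximum is L = 4, with |L_tot| = ℏ√(4·5) = 2√5 ℏ.
The minimum angle with z is arccos(4/√20) ≈ 26.57°.

θ_min ≈ 26.57°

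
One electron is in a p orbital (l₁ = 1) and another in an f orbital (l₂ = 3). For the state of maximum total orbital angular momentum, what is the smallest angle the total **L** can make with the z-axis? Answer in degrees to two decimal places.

Angular momentum addition gives L = |l₁ − l₂|, …, l₁ + l₂.
Allowed values: L = 2, 3, 4.
The maximum is L = 4, with |L_tot| = ℏ√(4·5) = 2√5 ℏ.
The minimum angle with z is arccos(4/√20) ≈ 26.57°.

θ_min ≈ 26.57°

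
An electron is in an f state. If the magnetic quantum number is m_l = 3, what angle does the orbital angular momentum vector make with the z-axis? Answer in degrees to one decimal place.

θ ≈ 30.0°

An f state has l = 3.
|L| = √(l(l+1)) ℏ = 2√3 ℏ.
L_z = m_l ℏ = 3ℏ.
cos θ = L_z/|L| = 3/√12, so θ ≈ 30.0°.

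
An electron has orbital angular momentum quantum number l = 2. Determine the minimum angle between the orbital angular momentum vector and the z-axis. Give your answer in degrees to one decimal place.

|L| = ℏ√(l(l+1)) = √6 ℏ.
The smallest angle corresponds to the largest L_z, i.e. m_l = l = 2, giving L_z = 2ℏ.
cos θ_min = 2/√6, so θ_min ≈ 35.3°.

θ_min ≈ 35.3°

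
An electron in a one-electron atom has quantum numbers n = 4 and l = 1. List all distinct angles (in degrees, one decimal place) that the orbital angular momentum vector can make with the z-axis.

θ ∈ {45.0°, 90.0°, 135.0°}

|L| = ℏ√(l(l+1)) = √2 ℏ.
cos θ = m_l/√2 for each m_l ∈ {-1, 0, 1}.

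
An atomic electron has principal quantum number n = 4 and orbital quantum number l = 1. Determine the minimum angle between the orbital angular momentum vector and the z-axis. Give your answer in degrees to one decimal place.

|L|² = l(l+1)ℏ² = 2ℏ², so |L| = √2 ℏ.
The smallest angle corresponds to the largest L_z, i.e. m_l = l = 1, giving L_z = 1ℏ.
cos θ_min = 1/√2, so θ_min ≈ 45.0°.

θ_min ≈ 45.0°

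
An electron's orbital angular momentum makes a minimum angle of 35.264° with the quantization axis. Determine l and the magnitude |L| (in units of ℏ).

l = 2, |L| = √6 ℏ ≈ 2.449ℏ

cos θ_min = l/√(l(l+1)) = √(l/(l+1)), so l/(l+1) = cos²(35.264°) = 0.6667.
Thus l = 0.6667/(1 − 0.6667) ≈ 2.
Then |L| = ℏ√(2·3) = √6 ℏ.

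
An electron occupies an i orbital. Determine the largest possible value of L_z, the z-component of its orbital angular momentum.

L_z,max = 6ℏ

For an i orbital, l = 6.
L_z = m_l ℏ with m_l ∈ {−6, …, 6}; the maximum is m_l = 6.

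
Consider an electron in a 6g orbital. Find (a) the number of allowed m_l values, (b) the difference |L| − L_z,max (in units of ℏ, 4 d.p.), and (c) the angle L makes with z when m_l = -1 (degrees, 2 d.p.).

For 6g, l = 4.
There are 2l+1 = 9 values of m_l.
|L| − L_z,max = (2√5 − 4)ℏ ≈ 0.4721ℏ.
For m_l = -1: cos θ = -1/√20, θ ≈ 102.92°.

9 values; |L|−L_z,max ≈ 0.4721ℏ; θ(m_l=-1) ≈ 102.92°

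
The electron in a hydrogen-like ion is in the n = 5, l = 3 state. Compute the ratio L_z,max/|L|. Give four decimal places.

L_z,max/|L| = 0.8660

|L| = 2√3 ℏ ≈ 3.4641ℏ, while L_z,max = lℏ = 3ℏ.
L_z,max/|L| = 3/√12 = 0.8660.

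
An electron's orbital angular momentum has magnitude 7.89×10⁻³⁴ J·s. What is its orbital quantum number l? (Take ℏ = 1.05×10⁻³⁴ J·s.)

In units of ℏ, |L| ≈ 7.514.
(|L|/ℏ)² = l(l+1) ≈ 56.46 ⇒ l = 7.

l = 7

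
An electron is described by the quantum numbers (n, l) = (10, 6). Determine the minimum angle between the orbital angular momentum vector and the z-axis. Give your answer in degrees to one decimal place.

|L| = √(l(l+1)) ℏ = √42 ℏ.
The smallest angle corresponds to the largest L_z, i.e. m_l = l = 6, giving L_z = 6ℏ.
cos θ_min = 6/√42, so θ_min ≈ 22.2°.

θ_min ≈ 22.2°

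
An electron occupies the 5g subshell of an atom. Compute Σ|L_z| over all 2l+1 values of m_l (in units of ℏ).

Σ|L_z| = 20 ℏ

The 5g subshell has l = 4.
The allowed m_l values are -4, -3, -2, -1, 0, 1, 2, 3, 4.
Σ|m_l| = 2·4(4+1)/2 = 20.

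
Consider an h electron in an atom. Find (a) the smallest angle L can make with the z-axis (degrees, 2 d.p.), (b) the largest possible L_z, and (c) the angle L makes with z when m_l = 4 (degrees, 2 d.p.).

θ_min ≈ 24.09°; L_z,max = 5ℏ; θ(m_l=4) ≈ 43.09°

The letter h corresponds to l = 5.
cos θ_min = 5/√30, so θ_min ≈ 24.09°.
L_z,max = lℏ = 5ℏ.
For m_l = 4: cos θ = 4/√30, θ ≈ 43.09°.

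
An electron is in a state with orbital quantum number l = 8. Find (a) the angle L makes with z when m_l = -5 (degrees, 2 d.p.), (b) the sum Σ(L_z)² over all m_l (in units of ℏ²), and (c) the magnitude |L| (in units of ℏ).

For m_l = -5: cos θ = -5/√72, θ ≈ 126.10°.
Σ m_l² = 408, so Σ(L_z)² = 408 ℏ².
|L| = ℏ√(8·9) = 6√2 ℏ ≈ 8.485ℏ.

θ(m_l=-5) ≈ 126.10°; Σ(L_z)² = 408 ℏ²; |L| = 6√2 ℏ ≈ 8.485ℏ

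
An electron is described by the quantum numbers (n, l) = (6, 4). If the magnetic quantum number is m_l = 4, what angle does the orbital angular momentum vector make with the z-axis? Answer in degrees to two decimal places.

θ ≈ 26.57°

|L| = ℏ√(l(l+1)) = 2√5 ℏ.
L_z = m_l ℏ = 4ℏ.
cos θ = L_z/|L| = 4/√20, so θ ≈ 26.57°.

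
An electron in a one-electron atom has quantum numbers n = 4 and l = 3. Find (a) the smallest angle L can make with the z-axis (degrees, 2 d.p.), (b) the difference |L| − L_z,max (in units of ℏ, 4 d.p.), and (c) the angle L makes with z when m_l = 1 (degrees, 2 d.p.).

cos θ_min = 3/√12, so θ_min ≈ 30.00°.
|L| − L_z,max = (2√3 − 3)ℏ ≈ 0.4641ℏ.
For m_l = 1: cos θ = 1/√12, θ ≈ 73.22°.

θ_min ≈ 30.00°; |L|−L_z,max ≈ 0.4641ℏ; θ(m_l=1) ≈ 73.22°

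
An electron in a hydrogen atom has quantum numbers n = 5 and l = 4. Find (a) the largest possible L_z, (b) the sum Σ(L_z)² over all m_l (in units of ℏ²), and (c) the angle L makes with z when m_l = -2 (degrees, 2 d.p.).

L_z,max = 4ℏ; Σ(L_z)² = 60 ℏ²; θ(m_l=-2) ≈ 116.57°

L_z,max = lℏ = 4ℏ.
Σ m_l² = 60, so Σ(L_z)² = 60 ℏ².
For m_l = -2: cos θ = -2/√20, θ ≈ 116.57°.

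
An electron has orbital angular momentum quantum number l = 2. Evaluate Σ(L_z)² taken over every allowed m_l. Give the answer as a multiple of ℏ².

Σ(L_z)² = 10 ℏ²

The allowed m_l values are -2, -1, 0, 1, 2.
Σ m_l² = 2·(1 + 4) = 10.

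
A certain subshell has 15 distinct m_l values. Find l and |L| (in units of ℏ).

l = 7, |L| = 2√14 ℏ ≈ 7.483ℏ

15 = 2l + 1, so l = (15−1)/2 = 7.
Then |L| = √(l(l+1)) ℏ = 2√14 ℏ.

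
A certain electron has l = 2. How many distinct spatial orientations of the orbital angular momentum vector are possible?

The number of m_l values is 2l + 1 = 2·2 + 1 = 5.

5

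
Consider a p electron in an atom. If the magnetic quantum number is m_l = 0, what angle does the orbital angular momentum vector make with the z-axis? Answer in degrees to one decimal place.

θ ≈ 90.0°

The letter p corresponds to l = 1.
|L| = ℏ√(l(l+1)) = √2 ℏ.
L_z = m_l ℏ = 0ℏ.
cos θ = L_z/|L| = 0/√2, so θ ≈ 90.0°.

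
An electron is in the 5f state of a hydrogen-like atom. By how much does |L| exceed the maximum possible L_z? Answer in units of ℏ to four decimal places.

|L| − L_z,max ≈ 0.4641ℏ

5f means n = 5, l = 3.
|L| = 2√3 ℏ ≈ 3.4641ℏ, while L_z,max = lℏ = 3ℏ.
The difference is (2√3 − 3)ℏ ≈ 0.4641ℏ.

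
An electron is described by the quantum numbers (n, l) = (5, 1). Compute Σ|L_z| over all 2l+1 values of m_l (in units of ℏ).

Σ|L_z| = 2 ℏ

The allowed m_l values are -1, 0, 1.
Σ|m_l| = 2·1(1+1)/2 = 2.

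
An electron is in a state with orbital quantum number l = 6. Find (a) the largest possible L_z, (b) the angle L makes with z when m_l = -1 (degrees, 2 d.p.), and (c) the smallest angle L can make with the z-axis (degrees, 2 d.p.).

L_z,max = lℏ = 6ℏ.
For m_l = -1: cos θ = -1/√42, θ ≈ 98.88°.
cos θ_min = 6/√42, so θ_min ≈ 22.21°.

L_z,max = 6ℏ; θ(m_l=-1) ≈ 98.88°; θ_min ≈ 22.21°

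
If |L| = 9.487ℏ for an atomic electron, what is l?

Since |L|² = l(l+1)ℏ², l(l+1) = 90.
Solving: l = 9.

l = 9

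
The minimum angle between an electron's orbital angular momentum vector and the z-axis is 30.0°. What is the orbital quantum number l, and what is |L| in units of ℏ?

cos²θ_min = l/(l+1) = 0.7500.
l = cos²θ/sin²θ ≈ 3.
Then |L| = ℏ√(3·4) = 2√3 ℏ.

l = 3, |L| = 2√3 ℏ ≈ 3.464ℏ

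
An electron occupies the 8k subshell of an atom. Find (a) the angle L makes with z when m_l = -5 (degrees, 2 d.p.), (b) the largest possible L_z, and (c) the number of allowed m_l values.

8k means n = 8, l = 7.
For m_l = -5: cos θ = -5/√56, θ ≈ 131.92°.
L_z,max = lℏ = 7ℏ.
There are 2l+1 = 15 values of m_l.

θ(m_l=-5) ≈ 131.92°; L_z,max = 7ℏ; 15 values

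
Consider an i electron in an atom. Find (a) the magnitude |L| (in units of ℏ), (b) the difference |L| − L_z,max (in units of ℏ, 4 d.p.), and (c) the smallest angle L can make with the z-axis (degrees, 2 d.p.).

An i state has l = 6.
|L| = ℏ√(6·7) = √42 ℏ ≈ 6.481ℏ.
|L| − L_z,max = (√42 − 6)ℏ ≈ 0.4807ℏ.
cos θ_min = 6/√42, so θ_min ≈ 22.21°.

|L| = √42 ℏ ≈ 6.481ℏ; |L|−L_z,max ≈ 0.4807ℏ; θ_min ≈ 22.21°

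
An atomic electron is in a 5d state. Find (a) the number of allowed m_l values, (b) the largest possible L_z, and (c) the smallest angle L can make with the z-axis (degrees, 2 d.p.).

5 values; L_z,max = 2ℏ; θ_min ≈ 35.26°

The 5d subshell has l = 2.
There are 2l+1 = 5 values of m_l.
L_z,max = lℏ = 2ℏ.
cos θ_min = 2/√6, so θ_min ≈ 35.26°.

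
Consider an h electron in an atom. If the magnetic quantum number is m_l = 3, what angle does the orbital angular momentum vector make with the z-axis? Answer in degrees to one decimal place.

For an h orbital, l = 5.
|L| = √(l(l+1)) ℏ = √30 ℏ.
L_z = m_l ℏ = 3ℏ.
cos θ = L_z/|L| = 3/√30, so θ ≈ 56.8°.

θ ≈ 56.8°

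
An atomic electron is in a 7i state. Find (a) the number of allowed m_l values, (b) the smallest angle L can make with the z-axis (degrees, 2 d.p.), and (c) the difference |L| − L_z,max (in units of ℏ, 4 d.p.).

13 values; θ_min ≈ 22.21°; |L|−L_z,max ≈ 0.4807ℏ

7i means n = 7, l = 6.
There are 2l+1 = 13 values of m_l.
cos θ_min = 6/√42, so θ_min ≈ 22.21°.
|L| − L_z,max = (√42 − 6)ℏ ≈ 0.4807ℏ.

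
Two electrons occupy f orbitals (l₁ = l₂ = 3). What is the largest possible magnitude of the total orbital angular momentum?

The total orbital quantum number L ranges from |l₁ − l₂| to l₁ + l₂ in integer steps.
So L can be 0, 1, 2, 3, 4, 5, 6.
The largest magnitude corresponds to L = 6: |L_tot| = ℏ√(6·7) = √42 ℏ.

|L_tot|_max = √42 ℏ ≈ 6.481ℏ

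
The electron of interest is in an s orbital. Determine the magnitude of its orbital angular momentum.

For an s orbital, l = 0.
|L| = ℏ√(l(l+1)) = ℏ√0 = 0

|L| = 0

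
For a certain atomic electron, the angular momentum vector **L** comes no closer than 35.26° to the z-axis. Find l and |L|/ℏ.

cos θ_min = l/√(l(l+1)) = √(l/(l+1)), so l/(l+1) = cos²(35.26°) = 0.6667.
Thus l = 0.6667/(1 − 0.6667) ≈ 2.
Then |L| = ℏ√(2·3) = √6 ℏ.

l = 2, |L| = √6 ℏ ≈ 2.449ℏ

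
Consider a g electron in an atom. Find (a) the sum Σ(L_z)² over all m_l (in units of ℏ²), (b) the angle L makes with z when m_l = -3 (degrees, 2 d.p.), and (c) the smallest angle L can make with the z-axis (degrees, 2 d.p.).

For a g orbital, l = 4.
Σ m_l² = 60, so Σ(L_z)² = 60 ℏ².
For m_l = -3: cos θ = -3/√20, θ ≈ 132.13°.
cos θ_min = 4/√20, so θ_min ≈ 26.57°.

Σ(L_z)² = 60 ℏ²; θ(m_l=-3) ≈ 132.13°; θ_min ≈ 26.57°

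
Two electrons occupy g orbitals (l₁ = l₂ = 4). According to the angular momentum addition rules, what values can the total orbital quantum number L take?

L = 0, 1, 2, 3, 4, 5, 6, 7, 8

By the triangle rule, |l₁ − l₂| ≤ L ≤ l₁ + l₂.
L ∈ {0, 1, 2, 3, 4, 5, 6, 7, 8}.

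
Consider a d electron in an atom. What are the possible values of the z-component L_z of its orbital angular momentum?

L_z ∈ {−2ℏ, −ℏ, 0, ℏ, 2ℏ}

A d state has l = 2.
L_z = m_l ℏ with m_l ranging from −l to +l in integer steps.
For l = 2: m_l ∈ {-2, -1, 0, 1, 2}.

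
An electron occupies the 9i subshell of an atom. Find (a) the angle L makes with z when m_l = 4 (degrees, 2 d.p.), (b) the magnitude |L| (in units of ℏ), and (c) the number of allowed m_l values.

θ(m_l=4) ≈ 51.89°; |L| = √42 ℏ ≈ 6.481ℏ; 13 values

9i means n = 9, l = 6.
For m_l = 4: cos θ = 4/√42, θ ≈ 51.89°.
|L| = ℏ√(6·7) = √42 ℏ ≈ 6.481ℏ.
There are 2l+1 = 13 values of m_l.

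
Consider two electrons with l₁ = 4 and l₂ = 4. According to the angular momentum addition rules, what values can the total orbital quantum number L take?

L runs from |4 − 4| = 0 to 4 + 4 = 8.
L ∈ {0, 1, 2, 3, 4, 5, 6, 7, 8}.

L = 0, 1, 2, 3, 4, 5, 6, 7, 8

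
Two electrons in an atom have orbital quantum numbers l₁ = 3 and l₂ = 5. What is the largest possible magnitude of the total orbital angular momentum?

The total orbital quantum number L ranges from |l₁ − l₂| to l₁ + l₂ in integer steps.
Allowed values: L = 2, 3, 4, 5, 6, 7, 8.
The largest magnitude corresponds to L = 8: |L_tot| = ℏ√(8·9) = 6√2 ℏ.

|L_tot|_max = 6√2 ℏ ≈ 8.485ℏ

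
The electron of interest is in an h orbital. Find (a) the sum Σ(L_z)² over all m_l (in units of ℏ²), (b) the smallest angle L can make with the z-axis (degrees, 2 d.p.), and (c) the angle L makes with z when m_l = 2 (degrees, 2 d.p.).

Σ(L_z)² = 110 ℏ²; θ_min ≈ 24.09°; θ(m_l=2) ≈ 68.58°

An h state has l = 5.
Σ m_l² = 110, so Σ(L_z)² = 110 ℏ².
cos θ_min = 5/√30, so θ_min ≈ 24.09°.
For m_l = 2: cos θ = 2/√30, θ ≈ 68.58°.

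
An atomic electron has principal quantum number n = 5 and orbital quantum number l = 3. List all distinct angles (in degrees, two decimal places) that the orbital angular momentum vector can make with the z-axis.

|L| = √(l(l+1)) ℏ = 2√3 ℏ.
cos θ = m_l/√12 for each m_l ∈ {-3, -2, -1, 0, 1, 2, 3}.

θ ∈ {30.00°, 54.74°, 73.22°, 90.00°, 106.78°, 125.26°, 150.00°}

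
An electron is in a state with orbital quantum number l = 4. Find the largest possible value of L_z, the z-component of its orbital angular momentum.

L_z,max = 4ℏ

L_z = m_l ℏ with m_l ∈ {−4, …, 4}; the maximum is m_l = 4.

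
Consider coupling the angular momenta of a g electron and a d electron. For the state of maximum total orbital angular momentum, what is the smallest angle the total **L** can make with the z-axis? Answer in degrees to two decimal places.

θ_min ≈ 22.21°

L runs from |4 − 2| = 2 to 4 + 2 = 6.
So L can be 2, 3, 4, 5, 6.
The maximum is L = 6, with |L_tot| = ℏ√(6·7) = √42 ℏ.
The minimum angle with z is arccos(6/√42) ≈ 22.21°.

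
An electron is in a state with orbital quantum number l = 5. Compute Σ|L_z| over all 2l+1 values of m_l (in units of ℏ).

Σ|L_z| = 30 ℏ

m_l ∈ {-5, -4, -3, -2, -1, 0, 1, 2, 3, 4, 5}.
Σ|m_l| = 2·5(5+1)/2 = 30.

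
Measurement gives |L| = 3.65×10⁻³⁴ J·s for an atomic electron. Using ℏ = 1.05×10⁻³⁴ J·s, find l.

l = 3

|L|/ℏ = (3.65×10⁻³⁴)/(1.05×10⁻³⁴) ≈ 3.476.
l(l+1) ≈ 3.476² ≈ 12.08, so l = 3.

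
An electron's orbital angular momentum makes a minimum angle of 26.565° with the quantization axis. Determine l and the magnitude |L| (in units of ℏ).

cos θ_min = l/√(l(l+1)) = √(l/(l+1)), so l/(l+1) = cos²(26.565°) = 0.8000.
Solving: l = 4.
Then |L| = ℏ√(4·5) = 2√5 ℏ.

l = 4, |L| = 2√5 ℏ ≈ 4.472ℏ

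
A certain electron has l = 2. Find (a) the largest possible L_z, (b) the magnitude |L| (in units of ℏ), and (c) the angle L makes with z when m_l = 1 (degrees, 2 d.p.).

L_z,max = 2ℏ; |L| = √6 ℏ ≈ 2.449ℏ; θ(m_l=1) ≈ 65.91°

L_z,max = lℏ = 2ℏ.
|L| = ℏ√(2·3) = √6 ℏ ≈ 2.449ℏ.
For m_l = 1: cos θ = 1/√6, θ ≈ 65.91°.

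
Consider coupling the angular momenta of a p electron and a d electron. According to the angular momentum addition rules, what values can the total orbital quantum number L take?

L runs from |1 − 2| = 1 to 1 + 2 = 3.
Allowed values: L = 1, 2, 3.

L = 1, 2, 3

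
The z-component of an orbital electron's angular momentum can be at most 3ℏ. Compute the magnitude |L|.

|L| = 2√3 ℏ ≈ 3.464ℏ

Since max m_l = l, l = 3.
Then |L| = ℏ√(3·4) = 2√3 ℏ.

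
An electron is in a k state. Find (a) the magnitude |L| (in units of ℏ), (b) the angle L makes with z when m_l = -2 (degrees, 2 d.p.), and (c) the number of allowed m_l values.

|L| = 2√14 ℏ ≈ 7.483ℏ; θ(m_l=-2) ≈ 105.50°; 15 values

The letter k corresponds to l = 7.
|L| = ℏ√(7·8) = 2√14 ℏ ≈ 7.483ℏ.
For m_l = -2: cos θ = -2/√56, θ ≈ 105.50°.
There are 2l+1 = 15 values of m_l.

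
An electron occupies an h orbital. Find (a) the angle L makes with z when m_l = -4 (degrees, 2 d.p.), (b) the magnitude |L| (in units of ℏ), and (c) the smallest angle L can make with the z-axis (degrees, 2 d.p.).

An h state has l = 5.
For m_l = -4: cos θ = -4/√30, θ ≈ 136.91°.
|L| = ℏ√(5·6) = √30 ℏ ≈ 5.477ℏ.
cos θ_min = 5/√30, so θ_min ≈ 24.09°.

θ(m_l=-4) ≈ 136.91°; |L| = √30 ℏ ≈ 5.477ℏ; θ_min ≈ 24.09°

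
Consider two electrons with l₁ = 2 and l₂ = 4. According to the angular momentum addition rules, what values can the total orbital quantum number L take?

The total orbital quantum number L ranges from |l₁ − l₂| to l₁ + l₂ in integer steps.
So L can be 2, 3, 4, 5, 6.

L = 2, 3, 4, 5, 6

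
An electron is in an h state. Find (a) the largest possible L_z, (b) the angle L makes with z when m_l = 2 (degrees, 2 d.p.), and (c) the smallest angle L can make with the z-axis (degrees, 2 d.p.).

H corresponds to l = 5.
L_z,max = lℏ = 5ℏ.
For m_l = 2: cos θ = 2/√30, θ ≈ 68.58°.
cos θ_min = 5/√30, so θ_min ≈ 24.09°.

L_z,max = 5ℏ; θ(m_l=2) ≈ 68.58°; θ_min ≈ 24.09°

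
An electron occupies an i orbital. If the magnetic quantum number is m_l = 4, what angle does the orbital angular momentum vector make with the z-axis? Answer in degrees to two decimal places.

θ ≈ 51.89°

For an i orbital, l = 6.
|L|² = l(l+1)ℏ² = 42ℏ², so |L| = √42 ℏ.
L_z = m_l ℏ = 4ℏ.
cos θ = L_z/|L| = 4/√42, so θ ≈ 51.89°.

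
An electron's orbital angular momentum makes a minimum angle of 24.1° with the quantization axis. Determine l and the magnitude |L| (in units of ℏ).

cos²θ_min = l/(l+1) = 0.8333.
Solving: l = 5.
Then |L| = ℏ√(5·6) = √30 ℏ.

l = 5, |L| = √30 ℏ ≈ 5.477ℏ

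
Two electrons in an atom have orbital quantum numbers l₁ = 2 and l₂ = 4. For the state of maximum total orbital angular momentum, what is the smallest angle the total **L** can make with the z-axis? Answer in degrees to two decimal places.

θ_min ≈ 22.21°

L runs from |2 − 4| = 2 to 2 + 4 = 6.
L ∈ {2, 3, 4, 5, 6}.
The maximum is L = 6, with |L_tot| = ℏ√(6·7) = √42 ℏ.
The minimum angle with z is arccos(6/√42) ≈ 22.21°.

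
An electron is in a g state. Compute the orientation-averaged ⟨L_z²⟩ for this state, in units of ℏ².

G corresponds to l = 4.
m_l runs from −4 to 4, i.e. {-4, -3, -2, -1, 0, 1, 2, 3, 4}.
⟨L_z²⟩ = ℏ²·(Σ m_l²)/(2l+1) = ℏ²·60/9 = 6.667ℏ².

⟨L_z²⟩ = 6.667 ℏ²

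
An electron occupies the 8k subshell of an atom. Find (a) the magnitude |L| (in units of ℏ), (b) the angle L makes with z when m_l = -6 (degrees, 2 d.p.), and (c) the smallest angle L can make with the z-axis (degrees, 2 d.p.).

|L| = 2√14 ℏ ≈ 7.483ℏ; θ(m_l=-6) ≈ 143.30°; θ_min ≈ 20.70°

For 8k, l = 7.
|L| = ℏ√(7·8) = 2√14 ℏ ≈ 7.483ℏ.
For m_l = -6: cos θ = -6/√56, θ ≈ 143.30°.
cos θ_min = 7/√56, so θ_min ≈ 20.70°.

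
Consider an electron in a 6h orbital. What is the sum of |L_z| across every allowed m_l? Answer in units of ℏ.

The 6h subshell has l = 5.
m_l runs from −5 to 5, i.e. {-5, -4, -3, -2, -1, 0, 1, 2, 3, 4, 5}.
Σ|m_l| = l(l+1) = 30.

Σ|L_z| = 30 ℏ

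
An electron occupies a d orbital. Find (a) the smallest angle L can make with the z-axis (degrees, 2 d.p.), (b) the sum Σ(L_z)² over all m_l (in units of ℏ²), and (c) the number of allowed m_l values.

θ_min ≈ 35.26°; Σ(L_z)² = 10 ℏ²; 5 values

For a d orbital, l = 2.
cos θ_min = 2/√6, so θ_min ≈ 35.26°.
Σ m_l² = 10, so Σ(L_z)² = 10 ℏ².
There are 2l+1 = 5 values of m_l.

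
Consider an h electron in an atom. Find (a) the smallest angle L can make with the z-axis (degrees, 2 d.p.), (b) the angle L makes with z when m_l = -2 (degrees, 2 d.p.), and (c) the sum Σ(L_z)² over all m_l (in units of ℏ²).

θ_min ≈ 24.09°; θ(m_l=-2) ≈ 111.42°; Σ(L_z)² = 110 ℏ²

H corresponds to l = 5.
cos θ_min = 5/√30, so θ_min ≈ 24.09°.
For m_l = -2: cos θ = -2/√30, θ ≈ 111.42°.
Σ m_l² = 110, so Σ(L_z)² = 110 ℏ².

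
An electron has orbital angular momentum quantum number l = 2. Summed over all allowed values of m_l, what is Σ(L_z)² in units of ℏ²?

The allowed m_l values are -2, -1, 0, 1, 2.
Σ m_l² = 2·(1 + 4) = 10.

Σ(L_z)² = 10 ℏ²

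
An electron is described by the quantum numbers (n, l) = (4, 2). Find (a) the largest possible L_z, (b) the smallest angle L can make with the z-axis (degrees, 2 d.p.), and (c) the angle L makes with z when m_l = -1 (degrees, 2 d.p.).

L_z,max = 2ℏ; θ_min ≈ 35.26°; θ(m_l=-1) ≈ 114.09°

L_z,max = lℏ = 2ℏ.
cos θ_min = 2/√6, so θ_min ≈ 35.26°.
For m_l = -1: cos θ = -1/√6, θ ≈ 114.09°.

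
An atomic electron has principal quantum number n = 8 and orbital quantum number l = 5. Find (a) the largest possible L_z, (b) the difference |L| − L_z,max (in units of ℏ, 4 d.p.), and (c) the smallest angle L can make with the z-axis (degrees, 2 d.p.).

L_z,max = lℏ = 5ℏ.
|L| − L_z,max = (√30 − 5)ℏ ≈ 0.4772ℏ.
cos θ_min = 5/√30, so θ_min ≈ 24.09°.

L_z,max = 5ℏ; |L|−L_z,max ≈ 0.4772ℏ; θ_min ≈ 24.09°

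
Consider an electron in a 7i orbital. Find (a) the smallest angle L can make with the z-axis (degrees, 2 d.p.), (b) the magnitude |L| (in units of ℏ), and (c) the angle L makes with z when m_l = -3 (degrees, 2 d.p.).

7i means n = 7, l = 6.
cos θ_min = 6/√42, so θ_min ≈ 22.21°.
|L| = ℏ√(6·7) = √42 ℏ ≈ 6.481ℏ.
For m_l = -3: cos θ = -3/√42, θ ≈ 117.58°.

θ_min ≈ 22.21°; |L| = √42 ℏ ≈ 6.481ℏ; θ(m_l=-3) ≈ 117.58°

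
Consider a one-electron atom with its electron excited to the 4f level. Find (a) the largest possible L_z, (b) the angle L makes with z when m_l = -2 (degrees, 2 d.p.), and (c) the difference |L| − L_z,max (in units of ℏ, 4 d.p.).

The 4f level has l = 3.
L_z,max = lℏ = 3ℏ.
For m_l = -2: cos θ = -2/√12, θ ≈ 125.26°.
|L| − L_z,max = (2√3 − 3)ℏ ≈ 0.4641ℏ.

L_z,max = 3ℏ; θ(m_l=-2) ≈ 125.26°; |L|−L_z,max ≈ 0.4641ℏ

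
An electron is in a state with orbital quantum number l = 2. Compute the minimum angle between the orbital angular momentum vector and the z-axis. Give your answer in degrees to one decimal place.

θ_min ≈ 35.3°

|L|² = l(l+1)ℏ² = 6ℏ², so |L| = √6 ℏ.
The smallest angle corresponds to the largest L_z, i.e. m_l = l = 2, giving L_z = 2ℏ.
cos θ_min = 2/√6, so θ_min ≈ 35.3°.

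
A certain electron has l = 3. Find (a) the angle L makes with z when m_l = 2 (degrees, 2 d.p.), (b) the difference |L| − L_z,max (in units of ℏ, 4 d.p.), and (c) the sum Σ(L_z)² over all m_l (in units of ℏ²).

For m_l = 2: cos θ = 2/√12, θ ≈ 54.74°.
|L| − L_z,max = (2√3 − 3)ℏ ≈ 0.4641ℏ.
Σ m_l² = 28, so Σ(L_z)² = 28 ℏ².

θ(m_l=2) ≈ 54.74°; |L|−L_z,max ≈ 0.4641ℏ; Σ(L_z)² = 28 ℏ²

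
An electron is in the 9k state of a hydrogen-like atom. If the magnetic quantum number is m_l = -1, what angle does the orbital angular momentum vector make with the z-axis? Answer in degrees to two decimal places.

9k means n = 9, l = 7.
|L|² = l(l+1)ℏ² = 56ℏ², so |L| = 2√14 ℏ.
L_z = m_l ℏ = −1ℏ.
cos θ = L_z/|L| = -1/√56, so θ ≈ 97.68°.

θ ≈ 97.68°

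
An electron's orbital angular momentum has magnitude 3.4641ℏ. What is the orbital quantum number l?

|L| = ℏ√(l(l+1)), so l(l+1) = 12.
l² + l − 12 = 0 ⇒ l = 3.

l = 3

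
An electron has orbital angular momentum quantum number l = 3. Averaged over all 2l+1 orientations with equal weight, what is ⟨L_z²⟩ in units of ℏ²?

⟨L_z²⟩ = 4 ℏ²

The allowed m_l values are -3, -2, -1, 0, 1, 2, 3.
Average of L_z² over 7 states: 28/7 ℏ² = 4 ℏ².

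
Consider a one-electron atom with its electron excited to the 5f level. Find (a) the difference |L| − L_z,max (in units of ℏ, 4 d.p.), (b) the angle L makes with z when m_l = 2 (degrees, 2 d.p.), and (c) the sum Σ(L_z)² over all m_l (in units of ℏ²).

The 5f level has l = 3.
|L| − L_z,max = (2√3 − 3)ℏ ≈ 0.4641ℏ.
For m_l = 2: cos θ = 2/√12, θ ≈ 54.74°.
Σ m_l² = 28, so Σ(L_z)² = 28 ℏ².

|L|−L_z,max ≈ 0.4641ℏ; θ(m_l=2) ≈ 54.74°; Σ(L_z)² = 28 ℏ²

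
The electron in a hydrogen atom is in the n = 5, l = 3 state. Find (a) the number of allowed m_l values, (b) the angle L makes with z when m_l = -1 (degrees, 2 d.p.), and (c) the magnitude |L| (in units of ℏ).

There are 2l+1 = 7 values of m_l.
For m_l = -1: cos θ = -1/√12, θ ≈ 106.78°.
|L| = ℏ√(3·4) = 2√3 ℏ ≈ 3.464ℏ.

7 values; θ(m_l=-1) ≈ 106.78°; |L| = 2√3 ℏ ≈ 3.464ℏ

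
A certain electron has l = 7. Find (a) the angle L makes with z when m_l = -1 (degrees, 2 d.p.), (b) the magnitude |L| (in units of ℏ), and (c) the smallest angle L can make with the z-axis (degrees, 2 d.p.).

For m_l = -1: cos θ = -1/√56, θ ≈ 97.68°.
|L| = ℏ√(7·8) = 2√14 ℏ ≈ 7.483ℏ.
cos θ_min = 7/√56, so θ_min ≈ 20.70°.

θ(m_l=-1) ≈ 97.68°; |L| = 2√14 ℏ ≈ 7.483ℏ; θ_min ≈ 20.70°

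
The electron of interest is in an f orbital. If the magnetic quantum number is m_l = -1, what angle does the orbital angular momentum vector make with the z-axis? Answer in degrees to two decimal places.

θ ≈ 106.78°

For an f orbital, l = 3.
|L| = ℏ√(l(l+1)) = 2√3 ℏ.
L_z = m_l ℏ = −1ℏ.
cos θ = L_z/|L| = -1/√12, so θ ≈ 106.78°.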